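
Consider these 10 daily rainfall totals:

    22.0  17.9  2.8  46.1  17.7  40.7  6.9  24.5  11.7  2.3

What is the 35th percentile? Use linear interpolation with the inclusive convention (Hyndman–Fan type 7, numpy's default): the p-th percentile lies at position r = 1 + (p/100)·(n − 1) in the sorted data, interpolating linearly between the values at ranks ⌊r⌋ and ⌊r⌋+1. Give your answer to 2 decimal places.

12.60

Sorted: 2.3, 2.8, 6.9, 11.7, 17.7, 17.9, 22.0, 24.5, 40.7, 46.1.
n = 10.
r = 1 + (35/100)·(10 − 1) = 1 + 3.15 = 4.15.
Rank 4 is 11.7 and rank 5 is 17.7.
Interpolate: 11.7 + 0.15·(17.7 − 11.7) = 11.7 + 0.15·6 = 12.6.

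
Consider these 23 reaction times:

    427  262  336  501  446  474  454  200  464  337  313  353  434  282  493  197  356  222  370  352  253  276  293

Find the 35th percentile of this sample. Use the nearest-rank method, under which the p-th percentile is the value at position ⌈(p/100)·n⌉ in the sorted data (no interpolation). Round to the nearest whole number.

Sorted: 197, 200, 222, 253, 262, 276, 282, 293, 313, 336, 337, 352, 353, 356, 370, 427, 434, 446, 454, 464, 474, 493, 501.
n = 23.
Position = ⌈35/100 · 23⌉ = ⌈8.05⌉ = 9.
The value at rank 9 is 313.

313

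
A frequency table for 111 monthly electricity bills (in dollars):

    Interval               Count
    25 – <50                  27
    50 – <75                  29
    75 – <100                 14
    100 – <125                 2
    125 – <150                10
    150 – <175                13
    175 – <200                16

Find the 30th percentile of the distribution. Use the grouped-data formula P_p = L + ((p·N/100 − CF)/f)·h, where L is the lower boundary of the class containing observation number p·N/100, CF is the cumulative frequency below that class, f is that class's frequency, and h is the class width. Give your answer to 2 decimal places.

55.43

N = 111; target position k = 30/100 · 111 = 33.3.
Cumulative frequencies: 27, 56, 70, 72, 82, 95, 111.
Observation 33.3 falls in the class 50 – <75.
L = 50, CF = 27, f = 29, h = 25.
P30 = 50 + ((33.3 − 27)/29)·25 = 50 + 5.43103 = 55.431.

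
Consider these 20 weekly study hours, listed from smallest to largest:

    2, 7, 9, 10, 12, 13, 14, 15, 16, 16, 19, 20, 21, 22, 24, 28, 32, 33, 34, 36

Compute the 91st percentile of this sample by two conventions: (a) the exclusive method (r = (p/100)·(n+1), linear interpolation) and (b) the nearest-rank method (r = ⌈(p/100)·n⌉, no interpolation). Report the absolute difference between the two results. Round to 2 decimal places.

0.22

n = 20.
(a) r = 19.11; between ranks 19 (34) and 20 (36): 34.22.
(b) the nearest-rank method: rank 19 → 34.
|34.22 − 34| = 0.22.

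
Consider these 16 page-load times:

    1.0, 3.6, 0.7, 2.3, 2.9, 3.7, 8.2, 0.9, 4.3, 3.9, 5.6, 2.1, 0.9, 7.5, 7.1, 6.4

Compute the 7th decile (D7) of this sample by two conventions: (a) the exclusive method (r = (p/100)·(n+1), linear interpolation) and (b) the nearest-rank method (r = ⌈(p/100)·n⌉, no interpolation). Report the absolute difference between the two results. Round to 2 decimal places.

Sorted: 0.7, 0.9, 0.9, 1.0, 2.1, 2.3, 2.9, 3.6, 3.7, 3.9, 4.3, 5.6, 6.4, 7.1, 7.5, 8.2.
n = 16.
(a) r = 11.9; between ranks 11 (4.3) and 12 (5.6): 5.47.
(b) the nearest-rank method: rank 12 → 5.6.
|5.47 − 5.6| = 0.13.

0.13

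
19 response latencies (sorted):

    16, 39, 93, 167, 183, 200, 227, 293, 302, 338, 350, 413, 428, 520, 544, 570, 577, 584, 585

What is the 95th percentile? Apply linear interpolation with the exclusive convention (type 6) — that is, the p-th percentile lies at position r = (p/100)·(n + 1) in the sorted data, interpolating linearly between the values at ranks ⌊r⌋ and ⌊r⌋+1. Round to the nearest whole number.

585

n = 19.
r = (95/100)·(19 + 1) = 19.
r is an integer, so P95 is the value at rank 19: 585.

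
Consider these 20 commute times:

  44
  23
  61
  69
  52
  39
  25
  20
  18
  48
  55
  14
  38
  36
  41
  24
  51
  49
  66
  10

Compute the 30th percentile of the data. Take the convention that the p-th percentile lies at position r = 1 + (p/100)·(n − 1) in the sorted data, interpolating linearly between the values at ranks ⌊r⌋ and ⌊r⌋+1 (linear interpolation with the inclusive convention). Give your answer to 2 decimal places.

Sorted: 10, 14, 18, 20, 23, 24, 25, 36, 38, 39, 41, 44, 48, 49, 51, 52, 55, 61, 66, 69.
n = 20.
r = 1 + (30/100)·(20 − 1) = 1 + 5.7 = 6.7.
Rank 6 is 24 and rank 7 is 25.
Interpolate: 24 + 0.7·(25 − 24) = 24 + 0.7·1 = 24.7.

24.70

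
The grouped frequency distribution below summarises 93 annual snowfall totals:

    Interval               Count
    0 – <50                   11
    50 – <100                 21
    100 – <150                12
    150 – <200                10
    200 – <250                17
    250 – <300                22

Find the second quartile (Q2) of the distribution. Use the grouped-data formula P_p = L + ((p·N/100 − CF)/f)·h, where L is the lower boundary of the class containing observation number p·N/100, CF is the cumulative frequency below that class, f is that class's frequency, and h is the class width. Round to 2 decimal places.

162.50

N = 93; target position k = 50/100 · 93 = 46.5.
Cumulative frequencies: 11, 32, 44, 54, 71, 93.
Observation 46.5 falls in the class 150 – <200.
L = 150, CF = 44, f = 10, h = 50.
P50 = 150 + ((46.5 − 44)/10)·50 = 150 + 12.5 = 162.5.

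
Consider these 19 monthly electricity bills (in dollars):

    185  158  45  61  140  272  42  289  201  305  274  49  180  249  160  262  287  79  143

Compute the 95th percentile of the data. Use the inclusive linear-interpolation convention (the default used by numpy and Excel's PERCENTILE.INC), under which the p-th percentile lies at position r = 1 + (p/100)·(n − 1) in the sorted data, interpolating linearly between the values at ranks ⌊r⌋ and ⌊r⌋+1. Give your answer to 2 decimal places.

Sorted: 42, 45, 49, 61, 79, 140, 143, 158, 160, 180, 185, 201, 249, 262, 272, 274, 287, 289, 305.
n = 19.
r = 1 + (95/100)·(19 − 1) = 1 + 17.1 = 18.1.
Rank 18 is 289 and rank 19 is 305.
Interpolate: 289 + 0.1·(305 − 289) = 289 + 0.1·16 = 290.6.

290.60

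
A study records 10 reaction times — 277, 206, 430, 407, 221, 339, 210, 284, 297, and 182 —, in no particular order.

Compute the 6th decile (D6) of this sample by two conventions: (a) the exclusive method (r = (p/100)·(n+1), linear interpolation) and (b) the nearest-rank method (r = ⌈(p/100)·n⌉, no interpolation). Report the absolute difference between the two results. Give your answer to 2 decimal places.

Sorted: 182, 206, 210, 221, 277, 284, 297, 339, 407, 430.
n = 10.
(a) r = 6.6; between ranks 6 (284) and 7 (297): 291.8.
(b) the nearest-rank method: rank 6 → 284.
|291.8 − 284| = 7.8.

7.80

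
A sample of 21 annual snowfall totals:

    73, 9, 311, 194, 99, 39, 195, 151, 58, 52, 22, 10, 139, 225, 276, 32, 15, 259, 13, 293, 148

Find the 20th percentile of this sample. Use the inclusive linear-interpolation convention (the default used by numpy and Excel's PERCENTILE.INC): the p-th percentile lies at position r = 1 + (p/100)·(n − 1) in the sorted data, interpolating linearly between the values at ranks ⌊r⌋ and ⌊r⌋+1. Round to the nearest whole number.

22

Sorted: 9, 10, 13, 15, 22, 32, 39, 52, 58, 73, 99, 139, 148, 151, 194, 195, 225, 259, 276, 293, 311.
n = 21.
r = 1 + (20/100)·(21 − 1) = 1 + 4 = 5.
r is an integer, so P20 is the value at rank 5: 22.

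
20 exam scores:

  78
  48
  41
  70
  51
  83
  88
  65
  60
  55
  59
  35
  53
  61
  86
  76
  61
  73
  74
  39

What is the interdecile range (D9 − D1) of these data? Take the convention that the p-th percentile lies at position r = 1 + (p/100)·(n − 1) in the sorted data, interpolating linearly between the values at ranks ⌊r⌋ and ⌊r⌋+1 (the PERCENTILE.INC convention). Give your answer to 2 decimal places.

Sorted: 35, 39, 41, 48, 51, 53, 55, 59, 60, 61, 61, 65, 70, 73, 74, 76, 78, 83, 86, 88.
n = 20.
P10: r = 2.9; ranks 2–3 are 39, 41; interpolating gives 40.8.
P90: r = 18.1; ranks 18–19 are 83, 86; interpolating gives 83.3.
Difference: 83.3 − 40.8 = 42.5.

42.50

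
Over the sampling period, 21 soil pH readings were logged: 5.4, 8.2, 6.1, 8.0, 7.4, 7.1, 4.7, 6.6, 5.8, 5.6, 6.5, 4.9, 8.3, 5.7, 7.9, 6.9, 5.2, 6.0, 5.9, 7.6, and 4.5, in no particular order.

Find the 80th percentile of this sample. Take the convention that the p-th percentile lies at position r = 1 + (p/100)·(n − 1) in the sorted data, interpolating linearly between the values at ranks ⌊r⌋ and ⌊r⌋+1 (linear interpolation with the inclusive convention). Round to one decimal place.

7.6

Sorted: 4.5, 4.7, 4.9, 5.2, 5.4, 5.6, 5.7, 5.8, 5.9, 6.0, 6.1, 6.5, 6.6, 6.9, 7.1, 7.4, 7.6, 7.9, 8.0, 8.2, 8.3.
n = 21.
r = 1 + (80/100)·(21 − 1) = 1 + 16 = 17.
r is an integer, so P80 is the value at rank 17: 7.6.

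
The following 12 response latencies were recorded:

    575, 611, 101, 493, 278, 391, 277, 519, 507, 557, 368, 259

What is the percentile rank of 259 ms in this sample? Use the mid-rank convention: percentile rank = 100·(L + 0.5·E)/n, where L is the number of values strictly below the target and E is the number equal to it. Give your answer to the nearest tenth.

12.5

Sorted: 101, 259, 277, 278, 368, 391, 493, 507, 519, 557, 575, 611.
Count below 259: L = 1; count equal: E = 1; n = 12.
Percentile rank = 100·(1 + 0.5·1)/12 = 100·1.5/12 = 12.5.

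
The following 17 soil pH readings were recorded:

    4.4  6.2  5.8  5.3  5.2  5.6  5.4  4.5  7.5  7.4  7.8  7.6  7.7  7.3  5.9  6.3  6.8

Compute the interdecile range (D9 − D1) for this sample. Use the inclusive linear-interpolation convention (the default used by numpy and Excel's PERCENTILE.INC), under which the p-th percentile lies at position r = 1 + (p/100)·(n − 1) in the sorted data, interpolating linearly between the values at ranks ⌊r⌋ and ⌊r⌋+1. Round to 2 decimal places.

2.72

Sorted: 4.4, 4.5, 5.2, 5.3, 5.4, 5.6, 5.8, 5.9, 6.2, 6.3, 6.8, 7.3, 7.4, 7.5, 7.6, 7.7, 7.8.
n = 17.
P10: r = 2.6; ranks 2–3 are 4.5, 5.2; interpolating gives 4.92.
P90: r = 15.4; ranks 15–16 are 7.6, 7.7; interpolating gives 7.64.
Difference: 7.64 − 4.92 = 2.72.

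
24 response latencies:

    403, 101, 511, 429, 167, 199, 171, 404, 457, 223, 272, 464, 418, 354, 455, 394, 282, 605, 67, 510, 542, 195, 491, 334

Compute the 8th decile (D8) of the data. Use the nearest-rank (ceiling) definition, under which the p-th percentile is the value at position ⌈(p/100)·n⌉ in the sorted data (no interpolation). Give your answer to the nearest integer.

Sorted: 67, 101, 167, 171, 195, 199, 223, 272, 282, 334, 354, 394, 403, 404, 418, 429, 455, 457, 464, 491, 510, 511, 542, 605.
n = 24.
Position = ⌈80/100 · 24⌉ = ⌈19.2⌉ = 20.
The value at rank 20 is 491.

491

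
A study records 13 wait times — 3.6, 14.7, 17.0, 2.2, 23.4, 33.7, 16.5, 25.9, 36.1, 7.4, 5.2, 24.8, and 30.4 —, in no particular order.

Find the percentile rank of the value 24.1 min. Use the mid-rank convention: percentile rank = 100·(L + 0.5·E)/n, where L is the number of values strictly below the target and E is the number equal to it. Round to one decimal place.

61.5

Sorted: 2.2, 3.6, 5.2, 7.4, 14.7, 16.5, 17.0, 23.4, 24.8, 25.9, 30.4, 33.7, 36.1.
Count below 24.1: L = 8; count equal: E = 0; n = 13.
Percentile rank = 100·(8 + 0.5·0)/13 = 100·8/13 = 61.54.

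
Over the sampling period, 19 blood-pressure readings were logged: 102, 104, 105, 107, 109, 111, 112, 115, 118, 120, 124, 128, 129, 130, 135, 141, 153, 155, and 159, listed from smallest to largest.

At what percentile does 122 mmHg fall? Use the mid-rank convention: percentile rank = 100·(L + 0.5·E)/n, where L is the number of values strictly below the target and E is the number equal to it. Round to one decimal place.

52.6

Count below 122: L = 10; count equal: E = 0; n = 19.
Percentile rank = 100·(10 + 0.5·0)/19 = 100·10/19 = 52.63.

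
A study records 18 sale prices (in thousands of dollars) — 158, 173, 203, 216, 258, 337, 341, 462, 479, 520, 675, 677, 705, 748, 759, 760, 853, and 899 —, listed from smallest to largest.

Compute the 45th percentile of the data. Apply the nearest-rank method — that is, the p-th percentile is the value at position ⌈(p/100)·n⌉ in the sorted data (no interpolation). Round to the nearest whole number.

479

n = 18.
Position = ⌈45/100 · 18⌉ = ⌈8.1⌉ = 9.
The value at rank 9 is 479.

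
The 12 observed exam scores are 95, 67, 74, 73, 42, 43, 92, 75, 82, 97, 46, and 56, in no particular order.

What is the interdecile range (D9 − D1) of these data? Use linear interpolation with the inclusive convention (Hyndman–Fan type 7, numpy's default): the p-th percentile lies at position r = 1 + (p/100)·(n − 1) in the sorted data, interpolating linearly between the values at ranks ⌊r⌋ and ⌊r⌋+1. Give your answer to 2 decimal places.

Sorted: 42, 43, 46, 56, 67, 73, 74, 75, 82, 92, 95, 97.
n = 12.
P10: r = 2.1; ranks 2–3 are 43, 46; interpolating gives 43.3.
P90: r = 10.9; ranks 10–11 are 92, 95; interpolating gives 94.7.
Difference: 94.7 − 43.3 = 51.4.

51.40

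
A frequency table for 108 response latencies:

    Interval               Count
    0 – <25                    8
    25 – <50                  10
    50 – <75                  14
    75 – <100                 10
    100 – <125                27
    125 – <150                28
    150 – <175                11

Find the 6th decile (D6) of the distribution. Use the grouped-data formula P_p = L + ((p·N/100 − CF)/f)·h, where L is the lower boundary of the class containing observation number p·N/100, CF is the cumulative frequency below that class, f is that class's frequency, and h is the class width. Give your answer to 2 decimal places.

N = 108; target position k = 60/100 · 108 = 64.8.
Cumulative frequencies: 8, 18, 32, 42, 69, 97, 108.
Observation 64.8 falls in the class 100 – <125.
L = 100, CF = 42, f = 27, h = 25.
P60 = 100 + ((64.8 − 42)/27)·25 = 100 + 21.1111 = 121.111.

121.11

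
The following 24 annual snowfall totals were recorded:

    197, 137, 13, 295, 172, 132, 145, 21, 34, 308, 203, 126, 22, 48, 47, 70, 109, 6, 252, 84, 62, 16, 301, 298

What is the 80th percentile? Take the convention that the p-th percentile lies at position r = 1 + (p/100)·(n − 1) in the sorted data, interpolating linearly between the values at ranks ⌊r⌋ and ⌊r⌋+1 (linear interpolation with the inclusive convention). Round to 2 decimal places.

222.60

Sorted: 6, 13, 16, 21, 22, 34, 47, 48, 62, 70, 84, 109, 126, 132, 137, 145, 172, 197, 203, 252, 295, 298, 301, 308.
n = 24.
r = 1 + (80/100)·(24 − 1) = 1 + 18.4 = 19.4.
Rank 19 is 203 and rank 20 is 252.
Interpolate: 203 + 0.4·(252 − 203) = 203 + 0.4·49 = 222.6.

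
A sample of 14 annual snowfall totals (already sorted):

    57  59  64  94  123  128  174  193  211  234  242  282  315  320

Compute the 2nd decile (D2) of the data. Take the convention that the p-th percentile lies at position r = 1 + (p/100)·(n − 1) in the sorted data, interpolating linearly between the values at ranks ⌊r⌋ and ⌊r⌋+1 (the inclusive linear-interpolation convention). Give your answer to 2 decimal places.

82.00

n = 14.
r = 1 + (20/100)·(14 − 1) = 1 + 2.6 = 3.6.
Rank 3 is 64 and rank 4 is 94.
Interpolate: 64 + 0.6·(94 − 64) = 64 + 0.6·30 = 82.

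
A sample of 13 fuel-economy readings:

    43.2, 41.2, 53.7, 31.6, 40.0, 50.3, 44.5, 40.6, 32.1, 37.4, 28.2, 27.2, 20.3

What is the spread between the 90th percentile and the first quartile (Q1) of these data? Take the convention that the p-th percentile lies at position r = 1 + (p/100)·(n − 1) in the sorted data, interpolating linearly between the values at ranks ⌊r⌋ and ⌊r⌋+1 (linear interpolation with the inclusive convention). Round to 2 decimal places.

Sorted: 20.3, 27.2, 28.2, 31.6, 32.1, 37.4, 40.0, 40.6, 41.2, 43.2, 44.5, 50.3, 53.7.
n = 13.
P25: r = 4 (integer) → 31.6.
P90: r = 11.8; ranks 11–12 are 44.5, 50.3; interpolating gives 49.14.
Difference: 49.14 − 31.6 = 17.54.

17.54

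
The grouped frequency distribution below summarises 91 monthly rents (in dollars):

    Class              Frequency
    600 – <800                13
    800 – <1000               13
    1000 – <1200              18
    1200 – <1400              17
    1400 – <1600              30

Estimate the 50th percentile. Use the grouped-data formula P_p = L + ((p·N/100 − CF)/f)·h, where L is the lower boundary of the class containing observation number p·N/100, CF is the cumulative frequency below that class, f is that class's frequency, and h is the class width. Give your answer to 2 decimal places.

1217.65

N = 91; target position k = 50/100 · 91 = 45.5.
Cumulative frequencies: 13, 26, 44, 61, 91.
Observation 45.5 falls in the class 1200 – <1400.
L = 1200, CF = 44, f = 17, h = 200.
P50 = 1200 + ((45.5 − 44)/17)·200 = 1200 + 17.6471 = 1217.65.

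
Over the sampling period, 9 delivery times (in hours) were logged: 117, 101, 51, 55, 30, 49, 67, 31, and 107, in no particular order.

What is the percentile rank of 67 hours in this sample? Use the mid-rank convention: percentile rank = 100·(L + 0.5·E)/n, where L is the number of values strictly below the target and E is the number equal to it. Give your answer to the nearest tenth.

61.1

Sorted: 30, 31, 49, 51, 55, 67, 101, 107, 117.
Count below 67: L = 5; count equal: E = 1; n = 9.
Percentile rank = 100·(5 + 0.5·1)/9 = 100·5.5/9 = 61.11.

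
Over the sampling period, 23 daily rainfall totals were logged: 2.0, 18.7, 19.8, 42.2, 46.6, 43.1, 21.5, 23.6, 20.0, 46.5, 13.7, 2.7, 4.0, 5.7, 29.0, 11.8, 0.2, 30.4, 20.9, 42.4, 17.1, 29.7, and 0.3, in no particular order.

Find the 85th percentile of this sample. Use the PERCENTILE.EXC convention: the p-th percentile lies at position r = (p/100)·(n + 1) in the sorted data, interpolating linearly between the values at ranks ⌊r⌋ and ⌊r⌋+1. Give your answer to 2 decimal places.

Sorted: 0.2, 0.3, 2.0, 2.7, 4.0, 5.7, 11.8, 13.7, 17.1, 18.7, 19.8, 20.0, 20.9, 21.5, 23.6, 29.0, 29.7, 30.4, 42.2, 42.4, 43.1, 46.5, 46.6.
n = 23.
r = (85/100)·(23 + 1) = 20.4.
Rank 20 is 42.4 and rank 21 is 43.1.
Interpolate: 42.4 + 0.4·(43.1 − 42.4) = 42.4 + 0.4·0.7 = 42.68.

42.68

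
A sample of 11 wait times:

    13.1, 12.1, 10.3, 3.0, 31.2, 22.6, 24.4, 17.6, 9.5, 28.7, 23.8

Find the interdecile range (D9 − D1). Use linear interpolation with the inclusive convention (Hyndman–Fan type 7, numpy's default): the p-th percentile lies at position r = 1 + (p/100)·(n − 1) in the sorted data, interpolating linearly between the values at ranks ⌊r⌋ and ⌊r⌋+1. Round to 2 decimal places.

19.20

Sorted: 3.0, 9.5, 10.3, 12.1, 13.1, 17.6, 22.6, 23.8, 24.4, 28.7, 31.2.
n = 11.
P10: r = 2 (integer) → 9.5.
P90: r = 10 (integer) → 28.7.
Difference: 28.7 − 9.5 = 19.2.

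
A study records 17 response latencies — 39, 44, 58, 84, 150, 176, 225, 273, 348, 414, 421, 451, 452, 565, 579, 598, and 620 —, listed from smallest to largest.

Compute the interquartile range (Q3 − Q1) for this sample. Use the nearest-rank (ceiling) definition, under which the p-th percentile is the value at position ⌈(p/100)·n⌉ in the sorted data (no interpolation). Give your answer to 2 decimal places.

n = 17.
P25: rank ⌈25/100·17⌉ = 5 → 150.
P75: rank ⌈75/100·17⌉ = 13 → 452.
Difference: 452 − 150 = 302.

302.00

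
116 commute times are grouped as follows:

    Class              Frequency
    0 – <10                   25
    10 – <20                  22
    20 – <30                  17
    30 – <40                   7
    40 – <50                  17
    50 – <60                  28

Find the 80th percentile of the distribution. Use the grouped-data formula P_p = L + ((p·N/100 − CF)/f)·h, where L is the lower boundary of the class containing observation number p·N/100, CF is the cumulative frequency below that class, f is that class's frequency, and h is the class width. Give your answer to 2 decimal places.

N = 116; target position k = 80/100 · 116 = 92.8.
Cumulative frequencies: 25, 47, 64, 71, 88, 116.
Observation 92.8 falls in the class 50 – <60.
L = 50, CF = 88, f = 28, h = 10.
P80 = 50 + ((92.8 − 88)/28)·10 = 50 + 1.71429 = 51.7143.

51.71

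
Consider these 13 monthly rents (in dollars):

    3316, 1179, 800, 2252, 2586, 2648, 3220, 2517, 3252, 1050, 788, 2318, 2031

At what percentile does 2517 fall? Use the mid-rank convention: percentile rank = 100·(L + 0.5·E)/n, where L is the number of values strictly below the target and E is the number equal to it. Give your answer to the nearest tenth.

57.7

Sorted: 788, 800, 1050, 1179, 2031, 2252, 2318, 2517, 2586, 2648, 3220, 3252, 3316.
Count below 2517: L = 7; count equal: E = 1; n = 13.
Percentile rank = 100·(7 + 0.5·1)/13 = 100·7.5/13 = 57.69.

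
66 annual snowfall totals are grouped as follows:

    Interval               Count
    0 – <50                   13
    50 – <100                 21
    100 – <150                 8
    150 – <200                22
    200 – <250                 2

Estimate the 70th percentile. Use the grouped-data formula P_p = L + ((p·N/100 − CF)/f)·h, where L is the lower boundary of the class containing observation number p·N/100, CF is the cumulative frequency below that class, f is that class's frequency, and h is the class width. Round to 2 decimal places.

159.55

N = 66; target position k = 70/100 · 66 = 46.2.
Cumulative frequencies: 13, 34, 42, 64, 66.
Observation 46.2 falls in the class 150 – <200.
L = 150, CF = 42, f = 22, h = 50.
P70 = 150 + ((46.2 − 42)/22)·50 = 150 + 9.54545 = 159.545.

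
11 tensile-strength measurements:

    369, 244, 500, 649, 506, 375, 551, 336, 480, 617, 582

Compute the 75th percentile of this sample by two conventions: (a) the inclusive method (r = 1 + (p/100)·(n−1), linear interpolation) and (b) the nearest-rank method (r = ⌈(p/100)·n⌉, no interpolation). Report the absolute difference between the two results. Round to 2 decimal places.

15.50

Sorted: 244, 336, 369, 375, 480, 500, 506, 551, 582, 617, 649.
n = 11.
(a) r = 8.5; between ranks 8 (551) and 9 (582): 566.5.
(b) the nearest-rank method: rank 9 → 582.
|566.5 − 582| = 15.5.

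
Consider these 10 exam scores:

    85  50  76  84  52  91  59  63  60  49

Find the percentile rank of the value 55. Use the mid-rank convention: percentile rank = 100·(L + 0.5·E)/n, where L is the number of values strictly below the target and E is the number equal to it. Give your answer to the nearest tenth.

Sorted: 49, 50, 52, 59, 60, 63, 76, 84, 85, 91.
Count below 55: L = 3; count equal: E = 0; n = 10.
Percentile rank = 100·(3 + 0.5·0)/10 = 100·3/10 = 30.

30.0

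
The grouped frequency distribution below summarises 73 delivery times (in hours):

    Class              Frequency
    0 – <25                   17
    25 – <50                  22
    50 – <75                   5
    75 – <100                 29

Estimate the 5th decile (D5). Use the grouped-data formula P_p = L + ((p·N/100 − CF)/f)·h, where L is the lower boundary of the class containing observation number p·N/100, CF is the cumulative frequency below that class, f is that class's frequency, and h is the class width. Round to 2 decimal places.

47.16

N = 73; target position k = 50/100 · 73 = 36.5.
Cumulative frequencies: 17, 39, 44, 73.
Observation 36.5 falls in the class 25 – <50.
L = 25, CF = 17, f = 22, h = 25.
P50 = 25 + ((36.5 − 17)/22)·25 = 25 + 22.1591 = 47.1591.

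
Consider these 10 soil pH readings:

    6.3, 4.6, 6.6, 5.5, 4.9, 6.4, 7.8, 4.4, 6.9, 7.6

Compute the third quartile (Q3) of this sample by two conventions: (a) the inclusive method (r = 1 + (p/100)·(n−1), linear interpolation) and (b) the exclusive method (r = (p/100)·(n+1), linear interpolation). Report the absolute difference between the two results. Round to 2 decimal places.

Sorted: 4.4, 4.6, 4.9, 5.5, 6.3, 6.4, 6.6, 6.9, 7.6, 7.8.
n = 10.
(a) r = 7.75; between ranks 7 (6.6) and 8 (6.9): 6.825.
(b) r = 8.25; between ranks 8 (6.9) and 9 (7.6): 7.075.
|6.825 − 7.075| = 0.25.

0.25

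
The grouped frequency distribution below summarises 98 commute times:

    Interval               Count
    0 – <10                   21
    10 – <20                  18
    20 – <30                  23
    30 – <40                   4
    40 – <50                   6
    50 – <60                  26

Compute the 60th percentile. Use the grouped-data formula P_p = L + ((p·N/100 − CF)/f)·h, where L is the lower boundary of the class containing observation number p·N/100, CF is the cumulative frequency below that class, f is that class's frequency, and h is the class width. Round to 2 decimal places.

28.61

N = 98; target position k = 60/100 · 98 = 58.8.
Cumulative frequencies: 21, 39, 62, 66, 72, 98.
Observation 58.8 falls in the class 20 – <30.
L = 20, CF = 39, f = 23, h = 10.
P60 = 20 + ((58.8 − 39)/23)·10 = 20 + 8.6087 = 28.6087.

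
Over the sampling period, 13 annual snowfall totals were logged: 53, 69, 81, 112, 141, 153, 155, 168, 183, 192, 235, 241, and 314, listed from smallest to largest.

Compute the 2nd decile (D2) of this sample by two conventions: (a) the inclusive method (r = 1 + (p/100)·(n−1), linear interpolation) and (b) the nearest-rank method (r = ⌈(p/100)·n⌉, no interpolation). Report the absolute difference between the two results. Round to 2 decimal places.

n = 13.
(a) r = 3.4; between ranks 3 (81) and 4 (112): 93.4.
(b) the nearest-rank method: rank 3 → 81.
|93.4 − 81| = 12.4.

12.40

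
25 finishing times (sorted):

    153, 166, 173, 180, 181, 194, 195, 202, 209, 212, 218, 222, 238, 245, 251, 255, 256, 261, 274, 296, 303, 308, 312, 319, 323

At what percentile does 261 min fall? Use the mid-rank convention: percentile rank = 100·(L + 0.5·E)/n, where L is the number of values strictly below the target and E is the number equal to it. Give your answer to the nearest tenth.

Count below 261: L = 17; count equal: E = 1; n = 25.
Percentile rank = 100·(17 + 0.5·1)/25 = 100·17.5/25 = 70.

70.0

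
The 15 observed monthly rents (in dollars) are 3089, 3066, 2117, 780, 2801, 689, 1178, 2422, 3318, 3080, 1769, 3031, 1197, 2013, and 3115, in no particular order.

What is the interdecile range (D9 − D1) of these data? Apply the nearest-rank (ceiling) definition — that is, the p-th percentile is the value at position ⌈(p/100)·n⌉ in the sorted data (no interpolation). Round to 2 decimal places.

Sorted: 689, 780, 1178, 1197, 1769, 2013, 2117, 2422, 2801, 3031, 3066, 3080, 3089, 3115, 3318.
n = 15.
P10: rank ⌈10/100·15⌉ = 2 → 780.
P90: rank ⌈90/100·15⌉ = 14 → 3115.
Difference: 3115 − 780 = 2335.

2335.00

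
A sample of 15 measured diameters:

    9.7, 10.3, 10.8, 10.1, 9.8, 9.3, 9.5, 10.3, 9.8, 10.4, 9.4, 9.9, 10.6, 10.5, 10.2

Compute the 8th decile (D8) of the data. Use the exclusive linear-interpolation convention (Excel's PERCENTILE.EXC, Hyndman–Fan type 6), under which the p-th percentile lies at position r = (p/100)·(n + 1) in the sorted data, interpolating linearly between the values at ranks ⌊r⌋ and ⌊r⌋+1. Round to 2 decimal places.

10.48

Sorted: 9.3, 9.4, 9.5, 9.7, 9.8, 9.8, 9.9, 10.1, 10.2, 10.3, 10.3, 10.4, 10.5, 10.6, 10.8.
n = 15.
r = (80/100)·(15 + 1) = 12.8.
Rank 12 is 10.4 and rank 13 is 10.5.
Interpolate: 10.4 + 0.8·(10.5 − 10.4) = 10.4 + 0.8·0.1 = 10.48.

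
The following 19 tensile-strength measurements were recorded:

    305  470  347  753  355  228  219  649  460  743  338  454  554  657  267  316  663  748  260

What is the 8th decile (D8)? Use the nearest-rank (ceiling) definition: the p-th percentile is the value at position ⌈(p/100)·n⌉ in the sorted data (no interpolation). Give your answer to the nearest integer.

663

Sorted: 219, 228, 260, 267, 305, 316, 338, 347, 355, 454, 460, 470, 554, 649, 657, 663, 743, 748, 753.
n = 19.
Position = ⌈80/100 · 19⌉ = ⌈15.2⌉ = 16.
The value at rank 16 is 663.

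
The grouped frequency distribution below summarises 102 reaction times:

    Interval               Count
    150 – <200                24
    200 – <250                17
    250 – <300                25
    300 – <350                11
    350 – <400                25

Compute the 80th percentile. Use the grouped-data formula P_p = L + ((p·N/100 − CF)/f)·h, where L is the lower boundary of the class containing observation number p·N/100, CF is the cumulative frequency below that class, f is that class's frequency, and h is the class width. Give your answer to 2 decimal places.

359.20

N = 102; target position k = 80/100 · 102 = 81.6.
Cumulative frequencies: 24, 41, 66, 77, 102.
Observation 81.6 falls in the class 350 – <400.
L = 350, CF = 77, f = 25, h = 50.
P80 = 350 + ((81.6 − 77)/25)·50 = 350 + 9.2 = 359.2.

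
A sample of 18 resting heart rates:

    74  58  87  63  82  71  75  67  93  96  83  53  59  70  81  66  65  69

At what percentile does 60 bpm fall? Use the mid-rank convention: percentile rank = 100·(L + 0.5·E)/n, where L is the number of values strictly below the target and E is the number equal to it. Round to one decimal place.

16.7

Sorted: 53, 58, 59, 63, 65, 66, 67, 69, 70, 71, 74, 75, 81, 82, 83, 87, 93, 96.
Count below 60: L = 3; count equal: E = 0; n = 18.
Percentile rank = 100·(3 + 0.5·0)/18 = 100·3/18 = 16.67.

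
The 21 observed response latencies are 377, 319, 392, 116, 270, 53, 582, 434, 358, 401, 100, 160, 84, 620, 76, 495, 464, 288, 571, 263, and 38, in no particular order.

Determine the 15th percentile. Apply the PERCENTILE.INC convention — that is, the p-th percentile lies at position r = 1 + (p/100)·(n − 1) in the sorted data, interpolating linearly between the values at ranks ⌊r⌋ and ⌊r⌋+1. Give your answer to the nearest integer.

84

Sorted: 38, 53, 76, 84, 100, 116, 160, 263, 270, 288, 319, 358, 377, 392, 401, 434, 464, 495, 571, 582, 620.
n = 21.
r = 1 + (15/100)·(21 − 1) = 1 + 3 = 4.
r is an integer, so P15 is the value at rank 4: 84.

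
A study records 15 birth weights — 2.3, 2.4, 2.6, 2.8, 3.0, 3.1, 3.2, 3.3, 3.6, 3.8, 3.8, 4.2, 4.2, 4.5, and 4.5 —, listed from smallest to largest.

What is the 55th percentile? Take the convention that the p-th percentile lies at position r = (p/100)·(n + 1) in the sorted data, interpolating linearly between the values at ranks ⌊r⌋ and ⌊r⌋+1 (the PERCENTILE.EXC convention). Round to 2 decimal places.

n = 15.
r = (55/100)·(15 + 1) = 8.8.
Rank 8 is 3.3 and rank 9 is 3.6.
Interpolate: 3.3 + 0.8·(3.6 − 3.3) = 3.3 + 0.8·0.3 = 3.54.

3.54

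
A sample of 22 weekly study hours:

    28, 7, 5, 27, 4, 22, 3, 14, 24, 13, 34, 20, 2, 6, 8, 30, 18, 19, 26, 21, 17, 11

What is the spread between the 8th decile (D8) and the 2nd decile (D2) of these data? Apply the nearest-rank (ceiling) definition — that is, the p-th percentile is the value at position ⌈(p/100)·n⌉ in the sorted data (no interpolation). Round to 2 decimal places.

20.00

Sorted: 2, 3, 4, 5, 6, 7, 8, 11, 13, 14, 17, 18, 19, 20, 21, 22, 24, 26, 27, 28, 30, 34.
n = 22.
P20: rank ⌈20/100·22⌉ = 5 → 6.
P80: rank ⌈80/100·22⌉ = 18 → 26.
Difference: 26 − 6 = 20.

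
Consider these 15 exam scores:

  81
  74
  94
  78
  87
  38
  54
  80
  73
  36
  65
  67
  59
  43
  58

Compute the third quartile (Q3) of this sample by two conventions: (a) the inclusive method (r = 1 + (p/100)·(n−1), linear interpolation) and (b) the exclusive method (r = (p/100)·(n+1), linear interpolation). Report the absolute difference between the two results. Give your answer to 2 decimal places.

Sorted: 36, 38, 43, 54, 58, 59, 65, 67, 73, 74, 78, 80, 81, 87, 94.
n = 15.
(a) r = 11.5; between ranks 11 (78) and 12 (80): 79.
(b) r = 12 → value at rank 12 = 80.
|79 − 80| = 1.

1.00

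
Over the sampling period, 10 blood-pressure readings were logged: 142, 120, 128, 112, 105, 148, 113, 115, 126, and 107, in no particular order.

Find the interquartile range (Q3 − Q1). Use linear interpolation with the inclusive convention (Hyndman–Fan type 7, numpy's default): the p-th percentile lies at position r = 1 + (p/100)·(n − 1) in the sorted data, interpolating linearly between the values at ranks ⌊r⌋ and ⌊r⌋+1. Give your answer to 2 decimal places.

Sorted: 105, 107, 112, 113, 115, 120, 126, 128, 142, 148.
n = 10.
P25: r = 3.25; ranks 3–4 are 112, 113; interpolating gives 112.25.
P75: r = 7.75; ranks 7–8 are 126, 128; interpolating gives 127.5.
Difference: 127.5 − 112.25 = 15.25.

15.25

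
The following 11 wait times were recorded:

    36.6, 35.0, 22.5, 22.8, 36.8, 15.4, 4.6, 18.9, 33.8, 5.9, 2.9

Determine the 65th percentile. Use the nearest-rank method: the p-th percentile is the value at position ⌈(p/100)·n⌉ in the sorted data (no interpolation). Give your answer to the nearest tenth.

33.8

Sorted: 2.9, 4.6, 5.9, 15.4, 18.9, 22.5, 22.8, 33.8, 35.0, 36.6, 36.8.
n = 11.
Position = ⌈65/100 · 11⌉ = ⌈7.15⌉ = 8.
The value at rank 8 is 33.8.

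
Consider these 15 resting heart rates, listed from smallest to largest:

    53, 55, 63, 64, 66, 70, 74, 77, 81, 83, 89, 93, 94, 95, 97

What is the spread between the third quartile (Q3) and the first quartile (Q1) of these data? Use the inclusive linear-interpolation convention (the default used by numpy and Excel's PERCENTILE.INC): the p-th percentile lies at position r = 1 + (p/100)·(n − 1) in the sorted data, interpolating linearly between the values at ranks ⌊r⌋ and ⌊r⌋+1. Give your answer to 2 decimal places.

n = 15.
P25: r = 4.5; ranks 4–5 are 64, 66; interpolating gives 65.
P75: r = 11.5; ranks 11–12 are 89, 93; interpolating gives 91.
Difference: 91 − 65 = 26.

26.00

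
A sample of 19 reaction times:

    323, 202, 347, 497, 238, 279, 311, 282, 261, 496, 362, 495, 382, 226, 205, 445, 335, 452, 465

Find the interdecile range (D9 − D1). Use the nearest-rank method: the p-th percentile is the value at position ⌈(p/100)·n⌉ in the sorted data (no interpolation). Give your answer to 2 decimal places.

291.00

Sorted: 202, 205, 226, 238, 261, 279, 282, 311, 323, 335, 347, 362, 382, 445, 452, 465, 495, 496, 497.
n = 19.
P10: rank ⌈10/100·19⌉ = 2 → 205.
P90: rank ⌈90/100·19⌉ = 18 → 496.
Difference: 496 − 205 = 291.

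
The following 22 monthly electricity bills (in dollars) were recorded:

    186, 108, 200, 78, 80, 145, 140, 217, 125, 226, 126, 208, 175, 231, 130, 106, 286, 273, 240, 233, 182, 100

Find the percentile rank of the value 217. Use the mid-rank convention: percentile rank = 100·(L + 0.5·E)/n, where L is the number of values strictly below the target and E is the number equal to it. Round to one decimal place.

Sorted: 78, 80, 100, 106, 108, 125, 126, 130, 140, 145, 175, 182, 186, 200, 208, 217, 226, 231, 233, 240, 273, 286.
Count below 217: L = 15; count equal: E = 1; n = 22.
Percentile rank = 100·(15 + 0.5·1)/22 = 100·15.5/22 = 70.45.

70.5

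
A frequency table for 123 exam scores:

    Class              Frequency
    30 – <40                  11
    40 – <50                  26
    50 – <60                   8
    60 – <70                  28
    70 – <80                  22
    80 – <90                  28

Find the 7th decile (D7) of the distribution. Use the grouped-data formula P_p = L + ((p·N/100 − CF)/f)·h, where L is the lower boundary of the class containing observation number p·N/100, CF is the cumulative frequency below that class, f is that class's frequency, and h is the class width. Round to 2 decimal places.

N = 123; target position k = 70/100 · 123 = 86.1.
Cumulative frequencies: 11, 37, 45, 73, 95, 123.
Observation 86.1 falls in the class 70 – <80.
L = 70, CF = 73, f = 22, h = 10.
P70 = 70 + ((86.1 − 73)/22)·10 = 70 + 5.95455 = 75.9545.

75.95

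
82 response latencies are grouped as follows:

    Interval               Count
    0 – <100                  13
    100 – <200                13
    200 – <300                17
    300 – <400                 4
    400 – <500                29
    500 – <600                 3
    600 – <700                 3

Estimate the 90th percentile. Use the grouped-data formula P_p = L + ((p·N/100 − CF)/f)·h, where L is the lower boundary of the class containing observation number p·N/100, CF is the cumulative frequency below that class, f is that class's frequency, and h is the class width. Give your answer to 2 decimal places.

N = 82; target position k = 90/100 · 82 = 73.8.
Cumulative frequencies: 13, 26, 43, 47, 76, 79, 82.
Observation 73.8 falls in the class 400 – <500.
L = 400, CF = 47, f = 29, h = 100.
P90 = 400 + ((73.8 − 47)/29)·100 = 400 + 92.4138 = 492.414.

492.41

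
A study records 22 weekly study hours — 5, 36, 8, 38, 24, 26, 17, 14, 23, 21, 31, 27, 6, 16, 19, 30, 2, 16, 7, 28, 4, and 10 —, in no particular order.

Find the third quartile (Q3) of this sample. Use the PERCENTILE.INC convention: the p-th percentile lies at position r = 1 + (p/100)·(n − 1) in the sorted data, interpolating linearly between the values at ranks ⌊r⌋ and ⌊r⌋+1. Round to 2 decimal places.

Sorted: 2, 4, 5, 6, 7, 8, 10, 14, 16, 16, 17, 19, 21, 23, 24, 26, 27, 28, 30, 31, 36, 38.
n = 22.
r = 1 + (75/100)·(22 − 1) = 1 + 15.75 = 16.75.
Rank 16 is 26 and rank 17 is 27.
Interpolate: 26 + 0.75·(27 − 26) = 26 + 0.75·1 = 26.75.

26.75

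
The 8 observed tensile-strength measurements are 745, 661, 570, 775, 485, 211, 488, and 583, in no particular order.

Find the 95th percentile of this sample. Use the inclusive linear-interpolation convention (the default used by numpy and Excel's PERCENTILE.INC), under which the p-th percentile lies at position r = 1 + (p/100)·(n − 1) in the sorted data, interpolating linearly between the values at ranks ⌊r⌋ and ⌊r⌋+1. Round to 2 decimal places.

764.50

Sorted: 211, 485, 488, 570, 583, 661, 745, 775.
n = 8.
r = 1 + (95/100)·(8 − 1) = 1 + 6.65 = 7.65.
Rank 7 is 745 and rank 8 is 775.
Interpolate: 745 + 0.65·(775 − 745) = 745 + 0.65·30 = 764.5.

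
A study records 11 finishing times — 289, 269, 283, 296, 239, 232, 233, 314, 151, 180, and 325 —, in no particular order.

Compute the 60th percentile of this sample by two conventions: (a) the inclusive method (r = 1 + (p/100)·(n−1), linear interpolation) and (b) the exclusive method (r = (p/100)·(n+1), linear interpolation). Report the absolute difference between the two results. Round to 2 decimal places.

1.20

Sorted: 151, 180, 232, 233, 239, 269, 283, 289, 296, 314, 325.
n = 11.
(a) r = 7 → value at rank 7 = 283.
(b) r = 7.2; between ranks 7 (283) and 8 (289): 284.2.
|283 − 284.2| = 1.2.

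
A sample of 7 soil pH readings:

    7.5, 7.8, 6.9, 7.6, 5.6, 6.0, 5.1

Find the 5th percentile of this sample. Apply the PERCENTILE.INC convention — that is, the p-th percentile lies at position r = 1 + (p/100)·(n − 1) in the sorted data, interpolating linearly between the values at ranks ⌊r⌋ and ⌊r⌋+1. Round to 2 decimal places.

Sorted: 5.1, 5.6, 6.0, 6.9, 7.5, 7.6, 7.8.
n = 7.
r = 1 + (5/100)·(7 − 1) = 1 + 0.3 = 1.3.
Rank 1 is 5.1 and rank 2 is 5.6.
Interpolate: 5.1 + 0.3·(5.6 − 5.1) = 5.1 + 0.3·0.5 = 5.25.

5.25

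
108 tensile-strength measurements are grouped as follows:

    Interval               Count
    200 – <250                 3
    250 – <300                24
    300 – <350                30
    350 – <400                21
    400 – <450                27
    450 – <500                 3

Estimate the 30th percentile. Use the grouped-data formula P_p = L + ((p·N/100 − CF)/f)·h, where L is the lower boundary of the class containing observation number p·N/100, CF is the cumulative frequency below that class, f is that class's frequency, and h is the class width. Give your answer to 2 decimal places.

309.00

N = 108; target position k = 30/100 · 108 = 32.4.
Cumulative frequencies: 3, 27, 57, 78, 105, 108.
Observation 32.4 falls in the class 300 – <350.
L = 300, CF = 27, f = 30, h = 50.
P30 = 300 + ((32.4 − 27)/30)·50 = 300 + 9 = 309.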